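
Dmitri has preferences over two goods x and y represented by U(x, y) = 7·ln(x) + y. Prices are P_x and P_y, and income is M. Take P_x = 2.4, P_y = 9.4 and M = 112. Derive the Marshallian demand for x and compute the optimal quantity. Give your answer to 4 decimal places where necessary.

x* = 27.4167

Set MRS = P_x/P_y: (7/x)/1 = P_x/P_y.
So x*(P_x,P_y) = 7·P_y/P_x, independent of income; and y* = (M − 7·P_y)/P_y.
At the given prices: x* = 7·9.4/2.4 = 27.4167.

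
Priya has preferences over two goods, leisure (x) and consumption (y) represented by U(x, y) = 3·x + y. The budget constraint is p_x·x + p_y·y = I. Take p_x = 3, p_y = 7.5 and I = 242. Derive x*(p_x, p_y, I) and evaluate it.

Linear utility — the consumer picks whichever good has higher MU/price: 3/3 = 1 vs 1/7.5 = 0.1333.
x gives more utility per dollar, so spend all income on x: x* = I/p_x, y* = 0.
Numerically: x* = 80.6667, y* = 0.

x* = 80.6667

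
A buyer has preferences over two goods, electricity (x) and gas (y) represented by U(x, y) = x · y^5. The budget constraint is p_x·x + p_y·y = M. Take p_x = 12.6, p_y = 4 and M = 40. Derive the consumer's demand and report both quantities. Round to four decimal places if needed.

MU_x/MU_y = (y)/(5·x); tangency sets this equal to p_x/p_y.
So p_y·y = 5·p_x·x; combined with the budget, a share 1/6 of income goes to x.
Demand: x*(p_x,p_y,M) = 1/6·M/p_x and y* = 5/6·M/p_y.
At p_x=12.6, p_y=4, M=40: x* = 1/6·40/12.6 = 0.5291, y* = 8.3333.

x* = 0.5291, y* = 8.3333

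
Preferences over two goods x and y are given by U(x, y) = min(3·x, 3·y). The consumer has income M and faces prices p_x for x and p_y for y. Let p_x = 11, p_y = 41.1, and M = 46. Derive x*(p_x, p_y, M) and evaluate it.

x* = 0.8829

With perfect complements, no substitution: consume in ratio x:y = 3:3.
Budget: p_x·x + p_y·x = M, so (3·p_x + 3·p_y)·x = 3·M.
Demand: x*(p_x,p_y,M) = 3·M/(3·p_x + 3·p_y), y* = 3·M/(3·p_x + 3·p_y).
Here 3·11 + 3·41.1 = 156.3, giving x* = 0.8829.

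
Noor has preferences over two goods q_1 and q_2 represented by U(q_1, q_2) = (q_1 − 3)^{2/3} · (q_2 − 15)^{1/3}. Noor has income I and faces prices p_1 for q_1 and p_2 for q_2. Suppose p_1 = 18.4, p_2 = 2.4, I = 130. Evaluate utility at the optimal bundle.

V = 2.2001

Let q_1' = q_1−3, q_2' = q_2−15. MRS = 2·q_2'/q_1' = p_1/p_2.
After buying the subsistence bundle (3, 15), a share 2/3 of the remaining income goes to q_1: q_1* = 3 + 2/3·(I − 3p_1 − 15p_2)/p_1.
Discretionary income = 130 − 3·18.4 − 15·2.4 = 38.8; q_1* = 3 + 2/3·38.8/18.4 = 4.4058; q_2* = 15 + 1/3·38.8/2.4 = 20.3889.
Utility at the optimum: U(4.4058, 20.3889) = 2.2001.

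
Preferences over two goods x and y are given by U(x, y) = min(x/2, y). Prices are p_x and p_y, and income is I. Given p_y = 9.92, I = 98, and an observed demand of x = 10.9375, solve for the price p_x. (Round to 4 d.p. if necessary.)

Leontief preferences: the optimum is at the kink where x/2 = y/1, i.e. y = (1/2)·x.
Budget: p_x·x + p_y·(1/2)·x = I, so (2·p_x + p_y)·x = 2·I.
Demand: x*(p_x,p_y,I) = 2·I/(2·p_x + p_y), y* = I/(2·p_x + p_y).
Set x* = 10.9375 in the demand function and solve for p_x: p_x = 4.

p_x = 4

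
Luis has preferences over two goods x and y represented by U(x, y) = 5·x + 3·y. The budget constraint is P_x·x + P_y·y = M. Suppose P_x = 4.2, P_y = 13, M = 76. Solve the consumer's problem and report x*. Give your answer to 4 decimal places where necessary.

Perfect substitutes: compare marginal utility per dollar. 5/P_x vs 3/P_y → 1.1905 vs 0.2308.
x gives more utility per dollar, so spend all income on x: x* = M/P_x, y* = 0.
Numerically: x* = 18.0952, y* = 0.

x* = 18.0952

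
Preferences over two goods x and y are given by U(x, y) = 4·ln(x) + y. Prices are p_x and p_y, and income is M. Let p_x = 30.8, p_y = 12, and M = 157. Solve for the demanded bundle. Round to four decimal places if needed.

x* = 1.5584, y* = 9.0833

Set MRS = p_x/p_y: (4/x)/1 = p_x/p_y.
So x*(p_x,p_y) = 4·p_y/p_x, independent of income; and y* = (M − 4·p_y)/p_y.
At the given prices: x* = 4·12/30.8 = 1.5584, and y* = 9.0833.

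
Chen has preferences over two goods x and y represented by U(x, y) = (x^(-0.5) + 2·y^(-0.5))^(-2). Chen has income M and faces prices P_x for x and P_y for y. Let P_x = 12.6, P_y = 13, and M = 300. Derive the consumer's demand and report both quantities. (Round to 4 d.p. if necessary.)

Substitute y = (y/x)·x into the budget: x* = M/(P_x + P_y·(y/x)).
Numerically y/x = 1.55467, so x* = 300/(12.6 + 13·1.55467) = 9.1434 and y* = 1.55467·9.1434 = 14.2149.

x* = 9.1434, y* = 14.2149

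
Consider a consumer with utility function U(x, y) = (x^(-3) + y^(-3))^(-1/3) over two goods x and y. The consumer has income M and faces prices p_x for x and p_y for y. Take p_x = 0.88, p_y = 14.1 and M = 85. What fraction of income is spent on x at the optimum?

MRS = MU_x/MU_y = (y/x)^(4). Set equal to p_x/p_y.
Hence y/x = (p_x/p_y)^(1/(4)), i.e. raised to the 0.25 power.
Substitute y = (y/x)·x into the budget: x* = M/(p_x + p_y·(y/x)).
Numerically y/x = 0.499823, so x* = 85/(0.88 + 14.1·0.499823) = 10.7222 and y* = 0.499823·10.7222 = 5.3592.
Expenditure on x: 0.88·10.7222 = 9.4355; share = 0.111.

share on x = 0.111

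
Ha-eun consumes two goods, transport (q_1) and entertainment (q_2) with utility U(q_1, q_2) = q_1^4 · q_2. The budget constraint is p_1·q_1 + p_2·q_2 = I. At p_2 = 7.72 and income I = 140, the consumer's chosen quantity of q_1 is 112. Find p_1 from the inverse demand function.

Tangency: MRS = 4·q_2/q_1 = p_1/p_2.
So 4·p_2·q_2 = p_1·q_1; combined with the budget, a share 0.8 of income goes to q_1.
Demand: q_1*(p_1,p_2,I) = 0.8·I/p_1 and q_2* = 0.2·I/p_2.
Set q_1* = 112 in the demand function and solve for p_1: p_1 = 1.

p_1 = 1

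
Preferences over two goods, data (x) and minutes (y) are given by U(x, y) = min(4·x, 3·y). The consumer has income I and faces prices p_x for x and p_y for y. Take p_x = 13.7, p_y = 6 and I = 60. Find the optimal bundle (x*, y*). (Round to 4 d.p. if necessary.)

x* = 2.765, y* = 3.6866

Demand: x*(p_x,p_y,I) = 3·I/(3·p_x + 4·p_y), y* = 4·I/(3·p_x + 4·p_y).
Here 3·13.7 + 4·6 = 65.1, giving x* = 2.765 and y* = 3.6866.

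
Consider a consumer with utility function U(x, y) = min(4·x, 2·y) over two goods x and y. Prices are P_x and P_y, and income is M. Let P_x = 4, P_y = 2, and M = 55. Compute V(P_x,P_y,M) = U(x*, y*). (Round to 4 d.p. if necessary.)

V = 27.5

Demand: x*(P_x,P_y,M) = 2·M/(2·P_x + 4·P_y), y* = 4·M/(2·P_x + 4·P_y).
Here 2·4 + 4·2 = 16, giving x* = 6.875 and y* = 13.75.
Utility at the optimum: U(6.875, 13.75) = 27.5.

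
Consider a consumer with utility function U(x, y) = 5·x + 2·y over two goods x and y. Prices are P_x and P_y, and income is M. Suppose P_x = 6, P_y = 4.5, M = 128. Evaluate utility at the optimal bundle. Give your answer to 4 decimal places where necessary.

V = 106.6667

Perfect substitutes: compare marginal utility per dollar. 5/P_x vs 2/P_y → 0.8333 vs 0.4444.
x gives more utility per dollar, so spend all income on x: x* = M/P_x, y* = 0.
Numerically: x* = 21.3333, y* = 0.
Utility at the optimum: U(21.3333, 0) = 106.6667.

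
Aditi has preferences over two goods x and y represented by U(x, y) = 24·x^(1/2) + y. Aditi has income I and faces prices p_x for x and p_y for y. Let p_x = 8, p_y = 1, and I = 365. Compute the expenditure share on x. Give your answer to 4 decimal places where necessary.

share on x = 0.0493

Utility is quasi-linear in y; the FOC for x is 12/√x = p_x/p_y.
Solve: √x = 12·p_y/p_x, so x*(p_x,p_y) = (12·p_y/p_x)², and y* = (I − p_x·x*)/p_y.
Plugging in: x* = (12·1/8)² = 2.25, y* = 347.
Expenditure on x: 8·2.25 = 18; share = 0.0493.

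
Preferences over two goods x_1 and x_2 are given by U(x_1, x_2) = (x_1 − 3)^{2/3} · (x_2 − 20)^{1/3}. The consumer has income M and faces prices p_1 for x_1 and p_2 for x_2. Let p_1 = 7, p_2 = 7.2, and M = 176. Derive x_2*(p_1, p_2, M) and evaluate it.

x_2* = 20.5093

Substituting into the budget: x_1* = 3 + 2/3·(M − 3·p_1 − 20·p_2)/p_1, and x_2* = 20 + 1/3·(…)/p_2.
Discretionary income = 176 − 3·7 − 20·7.2 = 11; x_2* = 20 + 1/3·11/7.2 = 20.5093.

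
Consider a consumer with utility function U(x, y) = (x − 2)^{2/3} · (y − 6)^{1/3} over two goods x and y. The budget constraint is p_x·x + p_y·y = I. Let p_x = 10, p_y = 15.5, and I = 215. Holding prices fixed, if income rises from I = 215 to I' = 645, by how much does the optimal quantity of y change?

Δy* = 9.2473

This is Cobb-Douglas in (x−2, y−6): tangency gives 2/3·p_y·(y−6) = 1/3·p_x·(x−2).
After buying the subsistence bundle (2, 6), a share 2/3 of the remaining income goes to x: x* = 2 + 2/3·(I − 2p_x − 6p_y)/p_x.
Discretionary income = 215 − 2·10 − 6·15.5 = 102; y* = 6 + 1/3·102/15.5 = 8.1935.
At I' = 645: y* = 17.4409. Change: 17.4409 − 8.1935 = 9.2473.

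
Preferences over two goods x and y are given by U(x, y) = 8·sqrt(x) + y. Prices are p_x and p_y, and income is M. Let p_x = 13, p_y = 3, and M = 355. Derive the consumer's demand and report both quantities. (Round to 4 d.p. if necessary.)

x* = 0.8521, y* = 114.641

Set MRS = p_x/p_y: 4·x^(−1/2) = p_x/p_y.
Thus x* = (4·p_y/p_x)² — independent of M — with the rest of income spent on y.
Plugging in: x* = (4·3/13)² = 0.8521, y* = 114.641.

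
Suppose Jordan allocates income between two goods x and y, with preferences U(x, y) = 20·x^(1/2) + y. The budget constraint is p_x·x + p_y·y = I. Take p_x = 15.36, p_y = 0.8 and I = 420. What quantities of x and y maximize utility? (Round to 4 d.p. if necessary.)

x* = 0.2713, y* = 519.7917

Set MRS = p_x/p_y: 10·x^(−1/2) = p_x/p_y.
Thus x* = (10·p_y/p_x)² — independent of I — with the rest of income spent on y.
Plugging in: x* = (10·0.8/15.36)² = 0.2713, y* = 519.7917.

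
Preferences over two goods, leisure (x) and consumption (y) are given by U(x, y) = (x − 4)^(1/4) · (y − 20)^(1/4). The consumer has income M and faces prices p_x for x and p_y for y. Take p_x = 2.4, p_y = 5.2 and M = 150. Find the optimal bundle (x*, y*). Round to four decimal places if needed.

Discretionary income = 150 − 4·2.4 − 20·5.2 = 36.4; x* = 4 + 0.5·36.4/2.4 = 11.5833; y* = 20 + 0.5·36.4/5.2 = 23.5.

x* = 11.5833, y* = 23.5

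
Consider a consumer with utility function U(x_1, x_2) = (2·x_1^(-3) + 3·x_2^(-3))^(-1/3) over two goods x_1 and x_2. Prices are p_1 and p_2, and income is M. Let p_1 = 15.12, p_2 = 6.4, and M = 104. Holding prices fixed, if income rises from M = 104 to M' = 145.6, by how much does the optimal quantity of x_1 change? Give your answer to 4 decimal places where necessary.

Substitute x_2 = (x_2/x_1)·x_1 into the budget: x_1* = M/(p_1 + p_2·(x_2/x_1)).
Numerically x_2/x_1 = 1.372037, so x_1* = 104/(15.12 + 6.4·1.372037) = 4.3513.
At M' = 145.6: x_1* = 6.0918. Change: 6.0918 − 4.3513 = 1.7405.

Δx_1* = 1.7405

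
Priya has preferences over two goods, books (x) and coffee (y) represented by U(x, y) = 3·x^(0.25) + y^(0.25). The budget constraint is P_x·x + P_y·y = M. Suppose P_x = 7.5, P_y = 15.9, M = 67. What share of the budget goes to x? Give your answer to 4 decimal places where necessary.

From the CES first-order condition, 3·(y/x)^(0.75) = P_x/P_y.
Hence y/x = ((1/3)·P_x/P_y)^(1/(0.75)), i.e. raised to the 4/3 power.
Substitute y = (y/x)·x into the budget: x* = M/(P_x + P_y·(y/x)).
Numerically y/x = 0.084864, so x* = 67/(7.5 + 15.9·0.084864) = 7.5712 and y* = 0.084864·7.5712 = 0.6425.
Expenditure on x: 7.5·7.5712 = 56.7839; share = 0.8475.

share on x = 0.8475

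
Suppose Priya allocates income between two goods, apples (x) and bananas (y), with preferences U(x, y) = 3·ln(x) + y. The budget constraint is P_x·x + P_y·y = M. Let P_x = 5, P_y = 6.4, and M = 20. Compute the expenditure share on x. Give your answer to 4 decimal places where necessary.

share on x = 0.96

At the given prices: x* = 3·6.4/5 = 3.84, and y* = 0.125.
Expenditure on x: 5·3.84 = 19.2; share = 0.96.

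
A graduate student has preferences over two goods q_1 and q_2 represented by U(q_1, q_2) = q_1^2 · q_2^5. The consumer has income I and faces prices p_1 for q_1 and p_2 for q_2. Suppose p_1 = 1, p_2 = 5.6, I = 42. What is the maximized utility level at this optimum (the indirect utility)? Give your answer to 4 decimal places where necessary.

The MRS is (2/5)·q_2/q_1. Set MRS = p_1/p_2.
Rearranging, p_2·q_2 = (5/2)·p_1·q_1. Substituting into the budget gives p_1·q_1·(1 + (5/2)) = I.
Demand: q_1*(p_1,p_2,I) = 2/7·I/p_1 and q_2* = 5/7·I/p_2.
At p_1=1, p_2=5.6, I=42: q_1* = 2/7·42/1 = 12, q_2* = 5.3571.
Utility at the optimum: U(12, 5.3571) = 635372.8171.

V = 635372.8171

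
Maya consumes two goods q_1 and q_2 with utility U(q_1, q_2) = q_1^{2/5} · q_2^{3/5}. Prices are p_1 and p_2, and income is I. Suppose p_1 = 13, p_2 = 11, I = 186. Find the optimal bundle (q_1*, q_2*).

q_1* = 5.7231, q_2* = 10.1455

Tangency: MRS = (2/3)·q_2/q_1 = p_1/p_2.
So 0.4·p_2·q_2 = 0.6·p_1·q_1; combined with the budget, a share 0.4 of income goes to q_1.
Demand: q_1*(p_1,p_2,I) = 0.4·I/p_1 and q_2* = 0.6·I/p_2.
At p_1=13, p_2=11, I=186: q_1* = 0.4·186/13 = 5.7231, q_2* = 10.1455.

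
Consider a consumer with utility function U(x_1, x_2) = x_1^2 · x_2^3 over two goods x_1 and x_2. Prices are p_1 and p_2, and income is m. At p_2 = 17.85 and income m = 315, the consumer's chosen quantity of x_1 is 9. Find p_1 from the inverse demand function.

p_1 = 14

MU_x_1/MU_x_2 = (2·x_2)/(3·x_1); tangency sets this equal to p_1/p_2.
So 2·p_2·x_2 = 3·p_1·x_1; combined with the budget, a share 0.4 of income goes to x_1.
Demand: x_1*(p_1,p_2,m) = 0.4·m/p_1 and x_2* = 0.6·m/p_2.
Set x_1* = 9 in the demand function and solve for p_1: p_1 = 14.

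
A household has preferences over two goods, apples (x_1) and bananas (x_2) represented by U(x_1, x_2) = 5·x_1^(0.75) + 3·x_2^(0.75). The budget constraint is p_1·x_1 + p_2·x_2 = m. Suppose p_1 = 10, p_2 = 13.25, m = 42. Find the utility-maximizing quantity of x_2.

x_2* = 0.1673

MRS = MU_x_1/MU_x_2 = (5/3)·(x_2/x_1)^(0.25). Set equal to p_1/p_2.
Solve for the ratio: x_2/x_1 = [(3/5)·p_1/p_2]^(4).
Substitute x_2 = (x_2/x_1)·x_1 into the budget: x_1* = m/(p_1 + p_2·(x_2/x_1)).
Numerically x_2/x_1 = 0.042048, so x_1* = 42/(10 + 13.25·0.042048) = 3.9784 and x_2* = 0.042048·3.9784 = 0.1673.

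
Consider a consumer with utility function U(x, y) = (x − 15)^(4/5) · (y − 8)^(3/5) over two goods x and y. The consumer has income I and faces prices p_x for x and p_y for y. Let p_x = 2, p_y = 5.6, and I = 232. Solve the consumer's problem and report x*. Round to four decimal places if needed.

x* = 59.9143

This is Cobb-Douglas in (x−15, y−8): tangency gives 0.8·p_y·(y−8) = 0.6·p_x·(x−15).
After buying the subsistence bundle (15, 8), a share 4/7 of the remaining income goes to x: x* = 15 + 4/7·(I − 15p_x − 8p_y)/p_x.
Discretionary income = 232 − 15·2 − 8·5.6 = 157.2; x* = 15 + 4/7·157.2/2 = 59.9143.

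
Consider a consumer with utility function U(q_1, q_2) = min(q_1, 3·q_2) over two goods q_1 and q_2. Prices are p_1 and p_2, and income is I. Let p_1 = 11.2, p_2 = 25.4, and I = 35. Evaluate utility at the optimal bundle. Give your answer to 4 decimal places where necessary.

Leontief preferences: the optimum is at the kink where q_1/3 = q_2/1, i.e. q_2 = (1/3)·q_1.
Budget: p_1·q_1 + p_2·(1/3)·q_1 = I, so (3·p_1 + p_2)·q_1 = 3·I.
Demand: q_1*(p_1,p_2,I) = 3·I/(3·p_1 + p_2), q_2* = I/(3·p_1 + p_2).
Here 3·11.2 + 25.4 = 59, giving q_1* = 1.7797 and q_2* = 0.5932.
Utility at the optimum: U(1.7797, 0.5932) = 1.7797.

V = 1.7797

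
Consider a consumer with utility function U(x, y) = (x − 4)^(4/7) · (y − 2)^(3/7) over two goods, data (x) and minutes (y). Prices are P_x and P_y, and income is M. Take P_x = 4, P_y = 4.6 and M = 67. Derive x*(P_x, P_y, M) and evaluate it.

MRS = (4/3)·(y−2)/(x−4). Tangency with P_x/P_y gives y−2 = (3/4)·(P_x/P_y)·(x−4).
After buying the subsistence bundle (4, 2), a share 4/7 of the remaining income goes to x: x* = 4 + 4/7·(M − 4P_x − 2P_y)/P_x.
Discretionary income = 67 − 4·4 − 2·4.6 = 41.8; x* = 4 + 4/7·41.8/4 = 9.9714.

x* = 9.9714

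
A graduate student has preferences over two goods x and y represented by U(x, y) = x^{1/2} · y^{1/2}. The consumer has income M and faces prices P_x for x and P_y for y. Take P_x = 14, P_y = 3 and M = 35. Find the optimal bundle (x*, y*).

x* = 1.25, y* = 5.8333

Demand: x*(P_x,P_y,M) = 0.5·M/P_x and y* = 0.5·M/P_y.
At P_x=14, P_y=3, M=35: x* = 0.5·35/14 = 1.25, y* = 5.8333.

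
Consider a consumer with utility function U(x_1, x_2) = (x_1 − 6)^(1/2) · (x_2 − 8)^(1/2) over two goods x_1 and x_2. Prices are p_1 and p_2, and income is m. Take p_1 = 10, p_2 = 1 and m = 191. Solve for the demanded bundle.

After buying the subsistence bundle (6, 8), a share 0.5 of the remaining income goes to x_1: x_1* = 6 + 0.5·(m − 6p_1 − 8p_2)/p_1.
Discretionary income = 191 − 6·10 − 8·1 = 123; x_1* = 6 + 0.5·123/10 = 12.15; x_2* = 8 + 0.5·123/1 = 69.5.

x_1* = 12.15, x_2* = 69.5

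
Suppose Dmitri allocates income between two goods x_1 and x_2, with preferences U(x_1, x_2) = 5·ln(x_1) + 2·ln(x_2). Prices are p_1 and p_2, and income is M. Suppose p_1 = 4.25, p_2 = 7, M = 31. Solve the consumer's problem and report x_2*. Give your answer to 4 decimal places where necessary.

The MRS is (5/2)·x_2/x_1. Set MRS = p_1/p_2.
Rearranging, p_2·x_2 = (2/5)·p_1·x_1. Substituting into the budget gives p_1·x_1·(1 + (2/5)) = M.
Demand: x_1*(p_1,p_2,M) = 5/7·M/p_1 and x_2* = 2/7·M/p_2.
At p_1=4.25, p_2=7, M=31: x_2* = 2/7·31/7 = 1.2653.

x_2* = 1.2653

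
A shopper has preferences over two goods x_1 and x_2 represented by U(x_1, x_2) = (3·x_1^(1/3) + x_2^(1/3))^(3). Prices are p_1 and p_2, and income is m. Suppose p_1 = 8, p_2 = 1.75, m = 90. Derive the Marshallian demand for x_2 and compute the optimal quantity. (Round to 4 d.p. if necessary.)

From the CES first-order condition, 3·(x_2/x_1)^(2/3) = p_1/p_2.
Solve for the ratio: x_2/x_1 = [(1/3)·p_1/p_2]^(1.5).
With the ratio pinned down, the budget gives x_1* = m/(p_1 + p_2·(x_2/x_1)) and x_2* = (x_2/x_1)·x_1*.
Numerically x_2/x_1 = 1.881031, so x_1* = 90/(8 + 1.75·1.881031) = 7.9704 and x_2* = 1.881031·7.9704 = 14.9925.

x_2* = 14.9925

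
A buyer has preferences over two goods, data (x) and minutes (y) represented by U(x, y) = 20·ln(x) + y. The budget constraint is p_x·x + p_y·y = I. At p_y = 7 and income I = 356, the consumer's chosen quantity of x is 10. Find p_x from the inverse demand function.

MU_x = 20/x, MU_y = 1. Tangency: 20/x = p_x/p_y.
So x*(p_x,p_y) = 20·p_y/p_x, independent of income; and y* = (I − 20·p_y)/p_y.
Set x* = 10 in the demand function and solve for p_x: p_x = 14.

p_x = 14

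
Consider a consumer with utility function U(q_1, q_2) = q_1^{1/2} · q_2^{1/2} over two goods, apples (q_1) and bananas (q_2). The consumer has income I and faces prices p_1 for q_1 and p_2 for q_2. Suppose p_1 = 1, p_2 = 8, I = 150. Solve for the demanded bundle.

The MRS is q_2/q_1. Set MRS = p_1/p_2.
Rearranging, p_2·q_2 = p_1·q_1. Substituting into the budget gives p_1·q_1·(1 + 1) = I.
Demand: q_1*(p_1,p_2,I) = 0.5·I/p_1 and q_2* = 0.5·I/p_2.
At p_1=1, p_2=8, I=150: q_1* = 0.5·150/1 = 75, q_2* = 9.375.

q_1* = 75, q_2* = 9.375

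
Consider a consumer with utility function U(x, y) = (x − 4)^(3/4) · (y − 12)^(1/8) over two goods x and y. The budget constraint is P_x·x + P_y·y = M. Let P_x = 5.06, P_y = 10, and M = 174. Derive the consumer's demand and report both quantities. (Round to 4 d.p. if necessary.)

MRS = 6·(y−12)/(x−4). Tangency with P_x/P_y gives y−12 = (1/6)·(P_x/P_y)·(x−4).
Substituting into the budget: x* = 4 + 6/7·(M − 4·P_x − 12·P_y)/P_x, and y* = 12 + 1/7·(…)/P_y.
Discretionary income = 174 − 4·5.06 − 12·10 = 33.76; x* = 4 + 6/7·33.76/5.06 = 9.7188; y* = 12 + 1/7·33.76/10 = 12.4823.

x* = 9.7188, y* = 12.4823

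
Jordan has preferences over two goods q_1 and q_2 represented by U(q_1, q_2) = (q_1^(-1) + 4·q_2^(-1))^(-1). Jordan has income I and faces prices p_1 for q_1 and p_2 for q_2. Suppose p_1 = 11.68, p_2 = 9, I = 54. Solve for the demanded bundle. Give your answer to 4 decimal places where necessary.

MU_q_1 ∝ q_1^(-2), MU_q_2 ∝ 4·q_2^(-2), so MRS = (1/4)·(q_2/q_1)^(2) = p_1/p_2.
Hence q_2/q_1 = (4·p_1/p_2)^(1/(2)), i.e. raised to the 0.5 power.
With the ratio pinned down, the budget gives q_1* = I/(p_1 + p_2·(q_2/q_1)) and q_2* = (q_2/q_1)·q_1*.
Numerically q_2/q_1 = 2.278401, so q_1* = 54/(11.68 + 9·2.278401) = 1.6778 and q_2* = 2.278401·1.6778 = 3.8226.

q_1* = 1.6778, q_2* = 3.8226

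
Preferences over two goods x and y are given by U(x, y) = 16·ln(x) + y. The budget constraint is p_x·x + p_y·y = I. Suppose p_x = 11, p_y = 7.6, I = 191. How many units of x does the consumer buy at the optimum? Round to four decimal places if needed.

x* = 11.0545

Set MRS = p_x/p_y: (16/x)/1 = p_x/p_y.
So x*(p_x,p_y) = 16·p_y/p_x, independent of income; and y* = (I − 16·p_y)/p_y.
At the given prices: x* = 16·7.6/11 = 11.0545.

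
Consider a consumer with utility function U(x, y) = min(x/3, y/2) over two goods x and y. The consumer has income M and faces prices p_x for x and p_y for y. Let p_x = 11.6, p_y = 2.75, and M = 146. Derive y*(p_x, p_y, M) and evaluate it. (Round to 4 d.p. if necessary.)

Here 3·11.6 + 2·2.75 = 40.3, giving y* = 7.2457.

y* = 7.2457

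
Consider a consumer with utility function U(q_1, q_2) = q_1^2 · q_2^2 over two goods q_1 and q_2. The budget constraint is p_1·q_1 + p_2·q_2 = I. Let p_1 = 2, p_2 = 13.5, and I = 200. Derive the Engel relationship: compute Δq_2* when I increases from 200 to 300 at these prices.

Δq_2* = 3.7037

The MRS is q_2/q_1. Set MRS = p_1/p_2.
So 2·p_2·q_2 = 2·p_1·q_1; combined with the budget, a share 0.5 of income goes to q_1.
Demand: q_1*(p_1,p_2,I) = 0.5·I/p_1 and q_2* = 0.5·I/p_2.
At p_1=2, p_2=13.5, I=200: q_2* = 0.5·200/13.5 = 7.4074.
At I' = 300: q_2* = 11.1111. Change: 11.1111 − 7.4074 = 3.7037.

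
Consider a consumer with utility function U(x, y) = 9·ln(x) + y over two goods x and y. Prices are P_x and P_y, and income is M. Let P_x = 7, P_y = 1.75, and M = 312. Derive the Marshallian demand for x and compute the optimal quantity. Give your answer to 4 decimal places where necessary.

At the given prices: x* = 9·1.75/7 = 2.25.

x* = 2.25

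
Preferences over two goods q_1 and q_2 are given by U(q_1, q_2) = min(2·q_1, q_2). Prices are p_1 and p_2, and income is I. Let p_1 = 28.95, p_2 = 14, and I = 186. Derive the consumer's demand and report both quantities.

With perfect complements, no substitution: consume in ratio q_1:q_2 = 1:2.
Budget: p_1·q_1 + p_2·2·q_1 = I, so (p_1 + 2·p_2)·q_1 = I.
Demand: q_1*(p_1,p_2,I) = I/(p_1 + 2·p_2), q_2* = 2·I/(p_1 + 2·p_2).
Here 28.95 + 2·14 = 56.95, giving q_1* = 3.266 and q_2* = 6.532.

q_1* = 3.266, q_2* = 6.532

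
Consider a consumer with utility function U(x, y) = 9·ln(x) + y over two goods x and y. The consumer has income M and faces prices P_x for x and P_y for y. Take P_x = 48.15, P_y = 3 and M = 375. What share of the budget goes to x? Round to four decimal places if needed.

share on x = 0.072

MU_x = 9/x, MU_y = 1. Tangency: 9/x = P_x/P_y.
So x*(P_x,P_y) = 9·P_y/P_x, independent of income; and y* = (M − 9·P_y)/P_y.
At the given prices: x* = 9·3/48.15 = 0.5607, and y* = 116.
Expenditure on x: 48.15·0.5607 = 27; share = 0.072.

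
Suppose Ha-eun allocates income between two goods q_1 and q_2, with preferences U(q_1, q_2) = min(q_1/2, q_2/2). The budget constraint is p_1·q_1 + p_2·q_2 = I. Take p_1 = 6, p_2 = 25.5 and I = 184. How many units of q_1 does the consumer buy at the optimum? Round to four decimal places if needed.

With perfect complements, no substitution: consume in ratio q_1:q_2 = 2:2.
Budget: p_1·q_1 + p_2·q_1 = I, so (2·p_1 + 2·p_2)·q_1 = 2·I.
Demand: q_1*(p_1,p_2,I) = 2·I/(2·p_1 + 2·p_2), q_2* = 2·I/(2·p_1 + 2·p_2).
Here 2·6 + 2·25.5 = 63, giving q_1* = 5.8413.

q_1* = 5.8413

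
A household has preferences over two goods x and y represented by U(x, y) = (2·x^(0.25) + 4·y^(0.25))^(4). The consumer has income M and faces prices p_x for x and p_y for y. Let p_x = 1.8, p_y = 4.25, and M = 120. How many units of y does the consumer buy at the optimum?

Numerically y/x = 0.801465, so x* = 120/(1.8 + 4.25·0.801465) = 23.0493 and y* = 0.801465·23.0493 = 18.4732.

y* = 18.4732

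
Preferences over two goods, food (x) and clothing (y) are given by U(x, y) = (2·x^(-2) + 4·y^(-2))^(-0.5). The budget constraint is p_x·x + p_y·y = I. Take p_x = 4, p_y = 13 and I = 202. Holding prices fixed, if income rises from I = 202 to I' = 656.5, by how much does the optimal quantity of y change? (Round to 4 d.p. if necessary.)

Δy* = 25.6741

From the CES first-order condition, (1/2)·(y/x)^(3) = p_x/p_y.
Solve for the ratio: y/x = [2·p_x/p_y]^(1/3).
Substitute y = (y/x)·x into the budget: x* = I/(p_x + p_y·(y/x)).
Numerically y/x = 0.850581, so x* = 202/(4 + 13·0.850581) = 13.4152 and y* = 0.850581·13.4152 = 11.4107.
At I' = 656.5: y* = 37.0848. Change: 37.0848 − 11.4107 = 25.6741.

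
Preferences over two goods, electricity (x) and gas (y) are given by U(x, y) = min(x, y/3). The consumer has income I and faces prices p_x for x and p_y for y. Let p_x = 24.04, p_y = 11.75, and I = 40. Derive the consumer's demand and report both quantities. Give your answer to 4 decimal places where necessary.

Leontief preferences: the optimum is at the kink where x/1 = y/3, i.e. y = 3·x.
Budget: p_x·x + p_y·3·x = I, so (p_x + 3·p_y)·x = I.
Demand: x*(p_x,p_y,I) = I/(p_x + 3·p_y), y* = 3·I/(p_x + 3·p_y).
Here 24.04 + 3·11.75 = 59.29, giving x* = 0.6747 and y* = 2.024.

x* = 0.6747, y* = 2.024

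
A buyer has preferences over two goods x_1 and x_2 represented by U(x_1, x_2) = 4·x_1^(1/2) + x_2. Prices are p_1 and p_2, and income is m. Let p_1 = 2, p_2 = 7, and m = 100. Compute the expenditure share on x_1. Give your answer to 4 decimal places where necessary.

Set MRS = p_1/p_2: 2·x_1^(−1/2) = p_1/p_2.
Thus x_1* = (2·p_2/p_1)² — independent of m — with the rest of income spent on x_2.
Plugging in: x_1* = (2·7/2)² = 49, x_2* = 0.2857.
Expenditure on x_1: 2·49 = 98; share = 0.98.

share on x_1 = 0.98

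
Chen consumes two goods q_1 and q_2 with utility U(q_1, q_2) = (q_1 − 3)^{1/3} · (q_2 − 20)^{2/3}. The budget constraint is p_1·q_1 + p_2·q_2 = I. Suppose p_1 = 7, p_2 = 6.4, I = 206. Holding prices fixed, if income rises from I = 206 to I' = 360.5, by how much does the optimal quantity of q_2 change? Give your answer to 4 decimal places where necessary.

Δq_2* = 16.0938

This is Cobb-Douglas in (q_1−3, q_2−20): tangency gives 1/3·p_2·(q_2−20) = 2/3·p_1·(q_1−3).
Substituting into the budget: q_1* = 3 + 1/3·(I − 3·p_1 − 20·p_2)/p_1, and q_2* = 20 + 2/3·(…)/p_2.
Discretionary income = 206 − 3·7 − 20·6.4 = 57; q_2* = 20 + 2/3·57/6.4 = 25.9375.
At I' = 360.5: q_2* = 42.0312. Change: 42.0312 − 25.9375 = 16.0938.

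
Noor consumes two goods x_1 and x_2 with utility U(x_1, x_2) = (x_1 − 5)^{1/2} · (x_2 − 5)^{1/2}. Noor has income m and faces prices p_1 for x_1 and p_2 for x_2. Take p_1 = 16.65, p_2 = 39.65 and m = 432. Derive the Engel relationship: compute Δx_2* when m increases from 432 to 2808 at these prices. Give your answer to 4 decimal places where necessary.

Δx_2* = 29.9622

MRS = (x_2−5)/(x_1−5). Tangency with p_1/p_2 gives x_2−5 = (p_1/p_2)·(x_1−5).
After buying the subsistence bundle (5, 5), a share 0.5 of the remaining income goes to x_1: x_1* = 5 + 0.5·(m − 5p_1 − 5p_2)/p_1.
Discretionary income = 432 − 5·16.65 − 5·39.65 = 150.5; x_2* = 5 + 0.5·150.5/39.65 = 6.8979.
At m' = 2808: x_2* = 36.86. Change: 36.86 − 6.8979 = 29.9622.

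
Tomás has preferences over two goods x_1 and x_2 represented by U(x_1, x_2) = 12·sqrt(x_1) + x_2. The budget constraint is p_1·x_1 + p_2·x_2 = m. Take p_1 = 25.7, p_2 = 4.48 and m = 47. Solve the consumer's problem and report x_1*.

Plugging in: x_1* = (6·4.48/25.7)² = 1.0939.

x_1* = 1.0939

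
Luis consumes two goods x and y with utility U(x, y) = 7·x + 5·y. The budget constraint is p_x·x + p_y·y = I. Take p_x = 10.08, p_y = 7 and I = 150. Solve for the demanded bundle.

x* = 0, y* = 21.4286

Linear utility — the consumer picks whichever good has higher MU/price: 7/10.08 = 0.6944 vs 5/7 = 0.7143.
y gives more utility per dollar, so spend all income on y: y* = I/p_y, x* = 0.
Numerically: x* = 0, y* = 21.4286.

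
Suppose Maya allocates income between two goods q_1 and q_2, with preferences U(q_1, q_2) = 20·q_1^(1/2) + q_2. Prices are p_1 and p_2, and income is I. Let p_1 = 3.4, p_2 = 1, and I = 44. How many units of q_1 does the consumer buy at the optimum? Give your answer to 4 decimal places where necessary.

q_1* = 8.6505

Utility is quasi-linear in q_2; the FOC for q_1 is 10/√q_1 = p_1/p_2.
Thus q_1* = (10·p_2/p_1)² — independent of I — with the rest of income spent on q_2.
Plugging in: q_1* = (10·1/3.4)² = 8.6505.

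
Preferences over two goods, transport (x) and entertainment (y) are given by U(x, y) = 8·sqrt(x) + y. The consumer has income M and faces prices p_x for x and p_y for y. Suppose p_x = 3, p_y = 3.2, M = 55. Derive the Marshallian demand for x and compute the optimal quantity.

MU_x = 4/√x, MU_y = 1. Tangency: 4/√x = p_x/p_y.
Solve: √x = 4·p_y/p_x, so x*(p_x,p_y) = (4·p_y/p_x)², and y* = (M − p_x·x*)/p_y.
Plugging in: x* = (4·3.2/3)² = 18.2044.

x* = 18.2044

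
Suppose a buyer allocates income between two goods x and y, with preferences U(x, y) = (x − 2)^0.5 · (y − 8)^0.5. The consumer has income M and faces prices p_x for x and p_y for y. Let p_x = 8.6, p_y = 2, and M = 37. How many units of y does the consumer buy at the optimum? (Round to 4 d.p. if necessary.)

y* = 8.95

Let x' = x−2, y' = y−8. MRS = y'/x' = p_x/p_y.
After buying the subsistence bundle (2, 8), a share 0.5 of the remaining income goes to x: x* = 2 + 0.5·(M − 2p_x − 8p_y)/p_x.
Discretionary income = 37 − 2·8.6 − 8·2 = 3.8; y* = 8 + 0.5·3.8/2 = 8.95.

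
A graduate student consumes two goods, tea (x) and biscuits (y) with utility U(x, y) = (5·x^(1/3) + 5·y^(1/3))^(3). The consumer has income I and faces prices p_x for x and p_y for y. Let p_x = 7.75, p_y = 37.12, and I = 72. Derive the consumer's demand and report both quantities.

MU_x ∝ 5·x^(-2/3), MU_y ∝ 5·y^(-2/3), so MRS = (y/x)^(2/3) = p_x/p_y.
Hence y/x = (p_x/p_y)^(1/(2/3)), i.e. raised to the 1.5 power.
Substitute y = (y/x)·x into the budget: x* = I/(p_x + p_y·(y/x)).
Numerically y/x = 0.095398, so x* = 72/(7.75 + 37.12·0.095398) = 6.3767 and y* = 0.095398·6.3767 = 0.6083.

x* = 6.3767, y* = 0.6083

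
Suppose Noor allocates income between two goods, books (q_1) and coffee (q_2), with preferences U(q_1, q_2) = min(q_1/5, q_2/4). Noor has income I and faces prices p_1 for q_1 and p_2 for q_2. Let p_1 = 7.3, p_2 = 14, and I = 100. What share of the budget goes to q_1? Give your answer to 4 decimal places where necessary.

share on q_1 = 0.3946

With perfect complements, no substitution: consume in ratio q_1:q_2 = 5:4.
Budget: p_1·q_1 + p_2·(4/5)·q_1 = I, so (5·p_1 + 4·p_2)·q_1 = 5·I.
Demand: q_1*(p_1,p_2,I) = 5·I/(5·p_1 + 4·p_2), q_2* = 4·I/(5·p_1 + 4·p_2).
Here 5·7.3 + 4·14 = 92.5, giving q_1* = 5.4054 and q_2* = 4.3243.
Expenditure on q_1: 7.3·5.4054 = 39.4595; share = 0.3946.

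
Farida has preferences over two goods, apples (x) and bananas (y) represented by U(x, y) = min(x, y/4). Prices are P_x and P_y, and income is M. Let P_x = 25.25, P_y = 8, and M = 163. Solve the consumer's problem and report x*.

x* = 2.8472

Leontief preferences: the optimum is at the kink where x/1 = y/4, i.e. y = 4·x.
Budget: P_x·x + P_y·4·x = M, so (P_x + 4·P_y)·x = M.
Demand: x*(P_x,P_y,M) = M/(P_x + 4·P_y), y* = 4·M/(P_x + 4·P_y).
Here 25.25 + 4·8 = 57.25, giving x* = 2.8472.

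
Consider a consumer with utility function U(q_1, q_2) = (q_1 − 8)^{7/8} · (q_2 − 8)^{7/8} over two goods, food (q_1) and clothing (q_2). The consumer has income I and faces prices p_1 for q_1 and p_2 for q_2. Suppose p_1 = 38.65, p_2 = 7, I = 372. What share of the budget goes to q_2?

share on q_2 = 0.1597

This is Cobb-Douglas in (q_1−8, q_2−8): tangency gives 0.875·p_2·(q_2−8) = 0.875·p_1·(q_1−8).
After buying the subsistence bundle (8, 8), a share 0.5 of the remaining income goes to q_1: q_1* = 8 + 0.5·(I − 8p_1 − 8p_2)/p_1.
Discretionary income = 372 − 8·38.65 − 8·7 = 6.8; q_1* = 8 + 0.5·6.8/38.65 = 8.088; q_2* = 8 + 0.5·6.8/7 = 8.4857.
Expenditure on q_2: 7·8.4857 = 59.4; share = 0.1597.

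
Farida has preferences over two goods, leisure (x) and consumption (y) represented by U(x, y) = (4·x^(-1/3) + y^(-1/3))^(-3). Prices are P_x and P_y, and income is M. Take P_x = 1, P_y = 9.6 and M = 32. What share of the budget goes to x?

share on x = 0.6164

With the ratio pinned down, the budget gives x* = M/(P_x + P_y·(y/x)) and y* = (y/x)·x*.
Numerically y/x = 0.064826, so x* = 32/(1 + 9.6·0.064826) = 19.7247 and y* = 0.064826·19.7247 = 1.2787.
Expenditure on x: 1·19.7247 = 19.7247; share = 0.6164.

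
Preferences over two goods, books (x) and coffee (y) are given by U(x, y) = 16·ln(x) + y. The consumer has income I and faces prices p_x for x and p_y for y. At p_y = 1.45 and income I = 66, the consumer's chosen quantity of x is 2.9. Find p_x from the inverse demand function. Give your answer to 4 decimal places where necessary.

p_x = 8

Set MRS = p_x/p_y: (16/x)/1 = p_x/p_y.
So x*(p_x,p_y) = 16·p_y/p_x, independent of income; and y* = (I − 16·p_y)/p_y.
Set x* = 2.9 in the demand function and solve for p_x: p_x = 8.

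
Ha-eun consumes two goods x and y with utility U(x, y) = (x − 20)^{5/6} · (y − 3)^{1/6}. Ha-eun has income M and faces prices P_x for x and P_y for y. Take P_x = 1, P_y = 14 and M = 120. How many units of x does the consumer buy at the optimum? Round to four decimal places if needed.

Discretionary income = 120 − 20·1 − 3·14 = 58; x* = 20 + 5/6·58/1 = 68.3333.

x* = 68.3333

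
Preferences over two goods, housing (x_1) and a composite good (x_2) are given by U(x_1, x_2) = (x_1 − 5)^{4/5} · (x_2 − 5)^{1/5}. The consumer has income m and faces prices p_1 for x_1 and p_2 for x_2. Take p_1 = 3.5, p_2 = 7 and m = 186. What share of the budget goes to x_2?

share on x_2 = 0.3317

MRS = 4·(x_2−5)/(x_1−5). Tangency with p_1/p_2 gives x_2−5 = (1/4)·(p_1/p_2)·(x_1−5).
After buying the subsistence bundle (5, 5), a share 0.8 of the remaining income goes to x_1: x_1* = 5 + 0.8·(m − 5p_1 − 5p_2)/p_1.
Discretionary income = 186 − 5·3.5 − 5·7 = 133.5; x_1* = 5 + 0.8·133.5/3.5 = 35.5143; x_2* = 5 + 0.2·133.5/7 = 8.8143.
Expenditure on x_2: 7·8.8143 = 61.7; share = 0.3317.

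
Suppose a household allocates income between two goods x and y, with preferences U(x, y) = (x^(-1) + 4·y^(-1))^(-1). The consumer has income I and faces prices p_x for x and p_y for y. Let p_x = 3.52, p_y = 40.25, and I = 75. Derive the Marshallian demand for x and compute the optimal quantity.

MRS = MU_x/MU_y = (1/4)·(y/x)^(2). Set equal to p_x/p_y.
Solve for the ratio: y/x = [4·p_x/p_y]^(0.5).
Substitute y = (y/x)·x into the budget: x* = I/(p_x + p_y·(y/x)).
Numerically y/x = 0.59145, so x* = 75/(3.52 + 40.25·0.59145) = 2.7447.

x* = 2.7447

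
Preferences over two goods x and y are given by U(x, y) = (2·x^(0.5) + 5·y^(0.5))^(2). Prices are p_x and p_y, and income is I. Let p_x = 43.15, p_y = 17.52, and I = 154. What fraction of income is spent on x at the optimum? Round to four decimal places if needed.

share on x = 0.061

From the CES first-order condition, (2/5)·(y/x)^(0.5) = p_x/p_y.
Hence y/x = ((5/2)·p_x/p_y)^(1/(0.5)), i.e. raised to the 2 power.
With the ratio pinned down, the budget gives x* = I/(p_x + p_y·(y/x)) and y* = (y/x)·x*.
Numerically y/x = 37.911714, so x* = 154/(43.15 + 17.52·37.911714) = 0.2177 and y* = 37.911714·0.2177 = 8.2538.
Expenditure on x: 43.15·0.2177 = 9.3942; share = 0.061.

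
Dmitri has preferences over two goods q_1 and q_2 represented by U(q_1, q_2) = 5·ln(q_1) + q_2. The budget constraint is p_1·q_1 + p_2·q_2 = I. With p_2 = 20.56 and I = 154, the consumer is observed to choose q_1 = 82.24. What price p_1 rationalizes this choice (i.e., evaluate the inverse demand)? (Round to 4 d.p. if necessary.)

MU_q_1 = 5/q_1, MU_q_2 = 1. Tangency: 5/q_1 = p_1/p_2.
So q_1*(p_1,p_2) = 5·p_2/p_1, independent of income; and q_2* = (I − 5·p_2)/p_2.
Set q_1* = 82.24 in the demand function and solve for p_1: p_1 = 1.25.

p_1 = 1.25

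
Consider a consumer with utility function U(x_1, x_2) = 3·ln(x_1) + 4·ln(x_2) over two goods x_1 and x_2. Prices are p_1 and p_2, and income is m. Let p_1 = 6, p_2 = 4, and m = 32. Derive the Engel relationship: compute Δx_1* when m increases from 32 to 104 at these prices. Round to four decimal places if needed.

Δx_1* = 5.1429

Demand: x_1*(p_1,p_2,m) = 3/7·m/p_1 and x_2* = 4/7·m/p_2.
At p_1=6, p_2=4, m=32: x_1* = 3/7·32/6 = 2.2857.
At m' = 104: x_1* = 7.4286. Change: 7.4286 − 2.2857 = 5.1429.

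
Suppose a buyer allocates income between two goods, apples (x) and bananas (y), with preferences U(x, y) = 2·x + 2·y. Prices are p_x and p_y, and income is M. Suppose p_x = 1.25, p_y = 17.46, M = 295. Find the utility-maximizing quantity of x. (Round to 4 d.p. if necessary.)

x* = 236

x gives more utility per dollar, so spend all income on x: x* = M/p_x, y* = 0.
Numerically: x* = 236, y* = 0.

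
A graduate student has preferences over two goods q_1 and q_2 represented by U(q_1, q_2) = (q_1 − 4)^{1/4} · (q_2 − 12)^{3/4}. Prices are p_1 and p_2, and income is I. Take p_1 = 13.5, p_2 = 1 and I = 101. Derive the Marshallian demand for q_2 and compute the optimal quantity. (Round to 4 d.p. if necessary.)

q_2* = 38.25

Discretionary income = 101 − 4·13.5 − 12·1 = 35; q_2* = 12 + 0.75·35/1 = 38.25.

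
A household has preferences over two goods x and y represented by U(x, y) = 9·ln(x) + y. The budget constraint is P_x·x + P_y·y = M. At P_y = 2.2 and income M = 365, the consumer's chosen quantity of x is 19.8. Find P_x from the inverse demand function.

MU_x = 9/x, MU_y = 1. Tangency: 9/x = P_x/P_y.
So x*(P_x,P_y) = 9·P_y/P_x, independent of income; and y* = (M − 9·P_y)/P_y.
Set x* = 19.8 in the demand function and solve for P_x: P_x = 1.

P_x = 1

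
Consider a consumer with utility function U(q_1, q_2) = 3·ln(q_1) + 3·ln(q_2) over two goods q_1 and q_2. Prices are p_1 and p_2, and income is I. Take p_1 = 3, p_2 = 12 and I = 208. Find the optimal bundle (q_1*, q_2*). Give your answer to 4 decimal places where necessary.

q_1* = 34.6667, q_2* = 8.6667

The MRS is q_2/q_1. Set MRS = p_1/p_2.
So 3·p_2·q_2 = 3·p_1·q_1; combined with the budget, a share 0.5 of income goes to q_1.
Demand: q_1*(p_1,p_2,I) = 0.5·I/p_1 and q_2* = 0.5·I/p_2.
At p_1=3, p_2=12, I=208: q_1* = 0.5·208/3 = 34.6667, q_2* = 8.6667.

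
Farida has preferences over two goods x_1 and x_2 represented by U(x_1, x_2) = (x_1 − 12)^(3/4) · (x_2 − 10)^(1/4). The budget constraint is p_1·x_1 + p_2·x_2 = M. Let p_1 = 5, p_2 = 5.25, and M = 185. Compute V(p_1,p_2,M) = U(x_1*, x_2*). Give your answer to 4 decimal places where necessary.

V = 8.163

Substituting into the budget: x_1* = 12 + 0.75·(M − 12·p_1 − 10·p_2)/p_1, and x_2* = 10 + 0.25·(…)/p_2.
Discretionary income = 185 − 12·5 − 10·5.25 = 72.5; x_1* = 12 + 0.75·72.5/5 = 22.875; x_2* = 10 + 0.25·72.5/5.25 = 13.4524.
Utility at the optimum: U(22.875, 13.4524) = 8.163.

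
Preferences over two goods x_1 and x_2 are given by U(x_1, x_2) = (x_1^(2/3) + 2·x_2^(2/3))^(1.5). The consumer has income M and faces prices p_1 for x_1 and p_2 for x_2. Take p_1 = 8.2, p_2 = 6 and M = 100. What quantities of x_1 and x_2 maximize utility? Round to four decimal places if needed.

x_1* = 0.765, x_2* = 15.6212

From the CES first-order condition, (1/2)·(x_2/x_1)^(1/3) = p_1/p_2.
Solve for the ratio: x_2/x_1 = [2·p_1/p_2]^(3).
Substitute x_2 = (x_2/x_1)·x_1 into the budget: x_1* = M/(p_1 + p_2·(x_2/x_1)).
Numerically x_2/x_1 = 20.421037, so x_1* = 100/(8.2 + 6·20.421037) = 0.765 and x_2* = 20.421037·0.765 = 15.6212.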